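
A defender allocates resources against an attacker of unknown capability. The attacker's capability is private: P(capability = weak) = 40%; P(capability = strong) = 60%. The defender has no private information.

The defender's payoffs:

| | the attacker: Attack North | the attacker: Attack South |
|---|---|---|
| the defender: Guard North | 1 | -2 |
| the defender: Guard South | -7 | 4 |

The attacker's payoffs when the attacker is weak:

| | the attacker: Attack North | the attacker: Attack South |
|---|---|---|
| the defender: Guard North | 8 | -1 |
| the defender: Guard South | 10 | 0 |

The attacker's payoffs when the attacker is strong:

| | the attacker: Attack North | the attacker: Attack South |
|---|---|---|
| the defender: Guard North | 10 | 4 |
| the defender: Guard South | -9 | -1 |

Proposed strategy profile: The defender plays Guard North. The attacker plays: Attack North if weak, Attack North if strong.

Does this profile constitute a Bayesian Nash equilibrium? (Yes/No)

The defender plays Guard North: E[Guard North] = 0.4·(1) + 0.6·(1) = 1; E[Guard South] = -7. Best-responding. ✓
The attacker (capability weak), facing Guard North: Attack North gives 8, Attack South gives -1. Proposed Attack North is best. ✓
The attacker (capability strong), facing Guard North: Attack North gives 10, Attack South gives 4. Proposed Attack North is best. ✓

Yes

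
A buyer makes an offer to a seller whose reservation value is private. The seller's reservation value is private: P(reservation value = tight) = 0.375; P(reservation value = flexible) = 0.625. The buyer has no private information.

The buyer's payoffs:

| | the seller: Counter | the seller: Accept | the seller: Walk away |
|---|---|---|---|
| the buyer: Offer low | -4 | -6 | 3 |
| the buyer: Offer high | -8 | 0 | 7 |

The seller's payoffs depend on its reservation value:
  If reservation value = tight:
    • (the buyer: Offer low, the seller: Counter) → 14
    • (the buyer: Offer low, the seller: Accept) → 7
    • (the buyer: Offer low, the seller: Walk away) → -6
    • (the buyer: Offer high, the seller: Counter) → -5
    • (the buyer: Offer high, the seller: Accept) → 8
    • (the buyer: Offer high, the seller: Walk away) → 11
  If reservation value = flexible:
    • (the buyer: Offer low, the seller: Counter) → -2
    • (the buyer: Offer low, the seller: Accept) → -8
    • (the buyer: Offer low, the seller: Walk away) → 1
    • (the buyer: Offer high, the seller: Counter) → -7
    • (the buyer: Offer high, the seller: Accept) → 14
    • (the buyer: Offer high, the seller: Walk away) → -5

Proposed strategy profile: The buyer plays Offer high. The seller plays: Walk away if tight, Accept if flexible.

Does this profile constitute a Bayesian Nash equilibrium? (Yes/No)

Yes

The buyer plays Offer high: E[Offer high] = 0.375·(7) + 0.625·(0) = 2.625; E[Offer low] = -2.625. Best-responding. ✓
The seller (reservation value tight), facing Offer high: Counter gives -5, Accept gives 8, Walk away gives 11. Proposed Walk away is best. ✓
The seller (reservation value flexible), facing Offer high: Counter gives -7, Accept gives 14, Walk away gives -5. Proposed Accept is best. ✓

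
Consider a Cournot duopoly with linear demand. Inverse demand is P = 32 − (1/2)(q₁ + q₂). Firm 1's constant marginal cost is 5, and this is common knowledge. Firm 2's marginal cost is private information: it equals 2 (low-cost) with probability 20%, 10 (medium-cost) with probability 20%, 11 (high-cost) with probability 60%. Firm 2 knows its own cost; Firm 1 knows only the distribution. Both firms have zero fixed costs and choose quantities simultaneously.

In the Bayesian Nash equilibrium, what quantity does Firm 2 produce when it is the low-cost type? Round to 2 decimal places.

Type-c best response for Firm 2: q₂(c) = (32 − c) − q₁/2.
Firm 1 maximizes expected profit; its first-order condition is 32 − q₁ − (1/2)E[q₂] − 5 = 0.
Substituting E[q₂] and solving: E[c₂] = 9, so q₁ = (32 − 2·5 + 9)/(3/2) = 20.6667.
q₂(low-cost) = (32 − 2 − (1/2)·20.6667) = 19.6667.

19.67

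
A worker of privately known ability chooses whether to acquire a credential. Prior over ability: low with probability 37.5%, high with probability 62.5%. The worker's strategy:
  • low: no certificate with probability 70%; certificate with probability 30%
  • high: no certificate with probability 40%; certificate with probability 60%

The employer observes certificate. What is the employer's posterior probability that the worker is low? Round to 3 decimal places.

P(certificate) = 0.375·0.3 + 0.625·0.6 = 0.4875
P(low | certificate) = (0.375·0.3) / 0.4875 = 0.1125 / 0.4875 = 0.230769

0.231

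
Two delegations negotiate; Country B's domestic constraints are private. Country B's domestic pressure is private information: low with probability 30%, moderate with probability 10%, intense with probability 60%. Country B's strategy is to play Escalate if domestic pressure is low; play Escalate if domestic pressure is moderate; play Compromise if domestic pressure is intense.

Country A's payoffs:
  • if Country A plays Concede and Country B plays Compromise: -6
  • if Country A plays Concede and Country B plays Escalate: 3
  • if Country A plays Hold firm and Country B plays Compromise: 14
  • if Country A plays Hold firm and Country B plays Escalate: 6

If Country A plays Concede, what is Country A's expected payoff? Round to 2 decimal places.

-2.40

E[Concede] = 0.3·3 + 0.1·3 + 0.6·(-6) = 0.9 + 0.3 + (-3.6) = -2.4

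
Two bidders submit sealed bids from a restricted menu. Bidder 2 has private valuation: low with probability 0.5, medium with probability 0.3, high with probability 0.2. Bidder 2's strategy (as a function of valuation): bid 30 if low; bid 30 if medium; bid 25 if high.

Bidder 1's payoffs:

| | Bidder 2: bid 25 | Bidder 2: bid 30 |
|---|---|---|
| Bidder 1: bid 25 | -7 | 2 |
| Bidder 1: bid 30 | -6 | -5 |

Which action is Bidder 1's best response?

bid 25

E[bid 25] = 0.5·(2) + 0.3·(2) + 0.2·(-7) = 0.2
E[bid 30] = 0.5·(-5) + 0.3·(-5) + 0.2·(-6) = -5.2
Best response: bid 25 (0.2 is the largest).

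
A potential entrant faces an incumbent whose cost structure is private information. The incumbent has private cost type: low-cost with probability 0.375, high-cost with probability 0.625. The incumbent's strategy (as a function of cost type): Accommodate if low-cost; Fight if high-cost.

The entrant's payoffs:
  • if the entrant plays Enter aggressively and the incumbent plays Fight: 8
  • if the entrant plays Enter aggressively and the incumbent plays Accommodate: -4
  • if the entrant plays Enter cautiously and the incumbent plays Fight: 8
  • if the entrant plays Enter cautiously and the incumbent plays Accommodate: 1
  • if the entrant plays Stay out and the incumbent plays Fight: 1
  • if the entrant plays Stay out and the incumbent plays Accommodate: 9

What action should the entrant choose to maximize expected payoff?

E[Enter aggressively] = 0.375·(-4) + 0.625·(8) = 3.5
E[Enter cautiously] = 0.375·(1) + 0.625·(8) = 5.375
E[Stay out] = 0.375·(9) + 0.625·(1) = 4
Best response: Enter cautiously (5.375 is the largest).

Enter cautiously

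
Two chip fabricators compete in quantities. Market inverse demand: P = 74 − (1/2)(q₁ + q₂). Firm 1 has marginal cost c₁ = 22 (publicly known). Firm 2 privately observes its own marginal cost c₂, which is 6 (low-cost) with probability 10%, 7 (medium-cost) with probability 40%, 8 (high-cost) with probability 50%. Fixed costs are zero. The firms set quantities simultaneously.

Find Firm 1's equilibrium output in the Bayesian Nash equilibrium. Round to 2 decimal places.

Type-c best response for Firm 2: q₂(c) = (74 − c) − q₁/2.
Firm 1 maximizes expected profit; its first-order condition is 74 − q₁ − (1/2)E[q₂] − 22 = 0.
Substituting E[q₂] and solving: E[c₂] = 7.4, so q₁ = (74 − 2·22 + 7.4)/(3/2) = 24.9333.

24.93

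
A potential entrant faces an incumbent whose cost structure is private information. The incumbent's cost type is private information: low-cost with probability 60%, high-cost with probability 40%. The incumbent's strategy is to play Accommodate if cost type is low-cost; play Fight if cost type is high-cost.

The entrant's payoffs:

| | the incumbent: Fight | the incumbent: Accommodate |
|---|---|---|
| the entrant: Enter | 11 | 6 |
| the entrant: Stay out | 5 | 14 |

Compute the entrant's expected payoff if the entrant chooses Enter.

E[Enter] = 0.6·6 + 0.4·11 = 3.6 + 4.4 = 8

8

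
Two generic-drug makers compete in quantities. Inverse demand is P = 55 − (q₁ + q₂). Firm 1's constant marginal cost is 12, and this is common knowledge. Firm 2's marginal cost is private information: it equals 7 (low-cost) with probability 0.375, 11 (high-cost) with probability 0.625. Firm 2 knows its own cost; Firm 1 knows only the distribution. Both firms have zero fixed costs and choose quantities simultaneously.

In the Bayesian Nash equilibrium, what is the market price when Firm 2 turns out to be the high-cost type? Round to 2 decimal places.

26.25

Type-c best response for Firm 2: q₂(c) = (55 − c)/2 − q₁/2.
Firm 1 maximizes expected profit; its first-order condition is 55 − 2q₁ − E[q₂] − 12 = 0.
Substituting E[q₂] and solving: E[c₂] = 9.5, so q₁ = (55 − 2·12 + 9.5)/3 = 13.5.
q₂(high-cost) = 15.25, so P = 55 − (13.5 + 15.25) = 26.25.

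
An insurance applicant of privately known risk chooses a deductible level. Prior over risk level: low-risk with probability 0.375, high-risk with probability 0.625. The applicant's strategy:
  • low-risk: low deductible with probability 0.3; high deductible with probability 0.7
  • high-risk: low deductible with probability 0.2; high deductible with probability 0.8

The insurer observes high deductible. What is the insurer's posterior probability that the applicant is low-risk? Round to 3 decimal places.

0.344

P(high deductible) = 0.375·0.7 + 0.625·0.8 = 0.7625
P(low-risk | high deductible) = (0.375·0.7) / 0.7625 = 0.2625 / 0.7625 = 0.344262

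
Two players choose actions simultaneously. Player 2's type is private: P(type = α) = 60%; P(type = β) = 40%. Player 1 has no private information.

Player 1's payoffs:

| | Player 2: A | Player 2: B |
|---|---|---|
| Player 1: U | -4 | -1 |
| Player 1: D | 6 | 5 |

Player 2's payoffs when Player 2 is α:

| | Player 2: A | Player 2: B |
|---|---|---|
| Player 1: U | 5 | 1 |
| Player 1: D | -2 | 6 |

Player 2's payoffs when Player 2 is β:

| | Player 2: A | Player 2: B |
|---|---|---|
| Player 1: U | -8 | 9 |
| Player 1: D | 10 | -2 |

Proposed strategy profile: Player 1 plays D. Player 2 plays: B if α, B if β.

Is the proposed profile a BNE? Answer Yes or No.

No

Player 1 plays D: E[D] = 0.6·(5) + 0.4·(5) = 5; E[U] = -1. Best-responding. ✓
Player 2 (type α), facing D: A gives -2, B gives 6. Proposed B is best. ✓
Player 2 (type β), facing D: A gives 10, B gives -2. Proposed B is not best — profitable deviation exists. ✗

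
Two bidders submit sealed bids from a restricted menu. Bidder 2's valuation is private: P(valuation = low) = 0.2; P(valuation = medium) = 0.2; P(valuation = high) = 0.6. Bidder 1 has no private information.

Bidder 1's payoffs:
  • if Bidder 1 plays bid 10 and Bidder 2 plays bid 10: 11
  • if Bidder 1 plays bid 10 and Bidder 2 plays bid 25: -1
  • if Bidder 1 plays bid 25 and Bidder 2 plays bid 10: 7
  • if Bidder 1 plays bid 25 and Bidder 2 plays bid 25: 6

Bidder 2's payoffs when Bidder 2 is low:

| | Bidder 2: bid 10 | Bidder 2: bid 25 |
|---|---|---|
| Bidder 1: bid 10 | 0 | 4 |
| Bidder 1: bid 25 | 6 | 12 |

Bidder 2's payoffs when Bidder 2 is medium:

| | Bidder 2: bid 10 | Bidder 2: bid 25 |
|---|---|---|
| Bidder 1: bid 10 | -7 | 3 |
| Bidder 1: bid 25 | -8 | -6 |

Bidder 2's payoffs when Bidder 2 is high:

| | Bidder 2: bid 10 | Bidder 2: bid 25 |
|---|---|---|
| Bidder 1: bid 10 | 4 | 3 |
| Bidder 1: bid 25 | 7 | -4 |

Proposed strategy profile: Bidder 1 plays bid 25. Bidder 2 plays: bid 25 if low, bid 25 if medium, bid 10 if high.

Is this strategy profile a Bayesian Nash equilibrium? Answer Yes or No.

Yes

Bidder 1 plays bid 25: E[bid 25] = 0.2·(6) + 0.2·(6) + 0.6·(7) = 6.6; E[bid 10] = 6.2. Best-responding. ✓
Bidder 2 (valuation low), facing bid 25: bid 10 gives 6, bid 25 gives 12. Proposed bid 25 is best. ✓
Bidder 2 (valuation medium), facing bid 25: bid 10 gives -8, bid 25 gives -6. Proposed bid 25 is best. ✓
Bidder 2 (valuation high), facing bid 25: bid 10 gives 7, bid 25 gives -4. Proposed bid 10 is best. ✓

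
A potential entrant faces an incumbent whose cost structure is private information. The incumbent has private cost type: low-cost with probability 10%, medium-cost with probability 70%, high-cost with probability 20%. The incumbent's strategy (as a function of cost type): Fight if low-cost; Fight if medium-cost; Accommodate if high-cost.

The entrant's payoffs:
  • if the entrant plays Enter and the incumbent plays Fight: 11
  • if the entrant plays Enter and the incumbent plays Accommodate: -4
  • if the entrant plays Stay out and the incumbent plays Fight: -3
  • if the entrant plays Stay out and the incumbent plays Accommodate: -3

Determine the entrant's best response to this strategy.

E[Enter] = 0.1·(11) + 0.7·(11) + 0.2·(-4) = 8
E[Stay out] = 0.1·(-3) + 0.7·(-3) + 0.2·(-3) = -3
Best response: Enter (8 is the largest).

Enter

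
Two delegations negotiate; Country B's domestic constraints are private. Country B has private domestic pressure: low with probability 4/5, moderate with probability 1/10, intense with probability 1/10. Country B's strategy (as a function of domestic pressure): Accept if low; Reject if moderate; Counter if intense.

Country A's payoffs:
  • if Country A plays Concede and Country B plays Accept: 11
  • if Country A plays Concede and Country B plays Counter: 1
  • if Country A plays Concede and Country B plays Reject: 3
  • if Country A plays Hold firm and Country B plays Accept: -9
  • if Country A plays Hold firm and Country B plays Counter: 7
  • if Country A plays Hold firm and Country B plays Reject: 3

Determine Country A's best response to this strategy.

Compute Country A's expected payoff for each action, taking the expectation over Country B's type.
E[Concede] = 4/5·(11) + 1/10·(3) + 1/10·(1) = 46/5
E[Hold firm] = 4/5·(-9) + 1/10·(3) + 1/10·(7) = -31/5
Best response: Concede (46/5 is the largest).

Concede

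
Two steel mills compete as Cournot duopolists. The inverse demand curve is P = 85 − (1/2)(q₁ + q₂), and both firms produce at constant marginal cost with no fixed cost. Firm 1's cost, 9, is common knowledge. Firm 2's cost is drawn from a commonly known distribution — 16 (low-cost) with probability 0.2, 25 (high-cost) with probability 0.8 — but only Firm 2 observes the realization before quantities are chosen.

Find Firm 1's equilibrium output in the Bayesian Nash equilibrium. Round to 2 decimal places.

60.13

Firm 2 with cost c maximizes (85 − (1/2)(q₁+q₂) − c)·q₂, giving q₂(c) = (85 − c − (1/2)q₁).
E[c₂] = 0.2·16 + 0.8·25 = 23.2
Firm 1's FOC against E[q₂] yields q₁ = (85 − 2·9 + E[c₂])/(3/2) = (85 − 18 + 23.2)/(3/2) = 60.1333.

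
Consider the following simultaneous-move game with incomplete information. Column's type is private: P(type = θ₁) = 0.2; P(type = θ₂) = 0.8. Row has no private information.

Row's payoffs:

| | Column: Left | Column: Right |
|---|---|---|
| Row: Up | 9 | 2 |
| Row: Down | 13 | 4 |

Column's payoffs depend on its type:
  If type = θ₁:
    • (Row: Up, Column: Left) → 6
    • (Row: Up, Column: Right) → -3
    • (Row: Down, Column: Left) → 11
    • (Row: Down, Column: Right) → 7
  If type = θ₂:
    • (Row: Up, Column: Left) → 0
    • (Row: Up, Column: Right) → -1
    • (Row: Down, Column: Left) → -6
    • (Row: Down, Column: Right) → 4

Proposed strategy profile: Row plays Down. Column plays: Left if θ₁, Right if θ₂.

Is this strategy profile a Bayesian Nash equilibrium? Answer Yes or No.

Row plays Down: E[Down] = 0.2·(13) + 0.8·(4) = 5.8; E[Up] = 3.4. Best-responding. ✓
Column (type θ₁), facing Down: Left gives 11, Right gives 7. Proposed Left is best. ✓
Column (type θ₂), facing Down: Left gives -6, Right gives 4. Proposed Right is best. ✓

Yes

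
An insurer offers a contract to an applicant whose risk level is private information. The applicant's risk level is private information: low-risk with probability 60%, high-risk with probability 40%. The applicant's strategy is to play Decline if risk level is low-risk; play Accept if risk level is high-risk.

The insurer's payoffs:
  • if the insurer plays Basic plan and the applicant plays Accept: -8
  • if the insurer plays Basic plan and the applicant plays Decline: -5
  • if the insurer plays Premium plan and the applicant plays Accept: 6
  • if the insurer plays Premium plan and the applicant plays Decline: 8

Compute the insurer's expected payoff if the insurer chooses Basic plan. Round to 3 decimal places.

-6.200

E[Basic plan] = 0.6·(-5) + 0.4·(-8) = (-3) + (-3.2) = -6.2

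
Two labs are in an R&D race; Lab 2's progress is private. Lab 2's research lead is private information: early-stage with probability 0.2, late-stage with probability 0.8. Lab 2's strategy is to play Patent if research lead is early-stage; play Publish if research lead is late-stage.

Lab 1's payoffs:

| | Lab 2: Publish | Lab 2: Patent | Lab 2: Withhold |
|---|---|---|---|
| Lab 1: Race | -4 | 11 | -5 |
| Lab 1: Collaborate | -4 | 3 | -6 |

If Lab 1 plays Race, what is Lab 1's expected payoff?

Take the expectation over Lab 2's research lead, weighting each type's action by its prior probability.
E[Race] = 0.2·11 + 0.8·(-4) = 2.2 + (-3.2) = -1

-1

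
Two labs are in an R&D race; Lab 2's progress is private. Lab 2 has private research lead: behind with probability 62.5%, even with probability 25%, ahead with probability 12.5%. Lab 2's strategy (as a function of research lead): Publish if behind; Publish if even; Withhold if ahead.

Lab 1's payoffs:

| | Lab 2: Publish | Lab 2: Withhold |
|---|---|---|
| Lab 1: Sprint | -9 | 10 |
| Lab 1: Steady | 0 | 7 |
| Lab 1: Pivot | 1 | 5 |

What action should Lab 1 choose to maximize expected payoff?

E[Sprint] = 0.625·(-9) + 0.25·(-9) + 0.125·(10) = -6.625
E[Steady] = 0.625·(0) + 0.25·(0) + 0.125·(7) = 0.875
E[Pivot] = 0.625·(1) + 0.25·(1) + 0.125·(5) = 1.5
Best response: Pivot (1.5 is the largest).

Pivot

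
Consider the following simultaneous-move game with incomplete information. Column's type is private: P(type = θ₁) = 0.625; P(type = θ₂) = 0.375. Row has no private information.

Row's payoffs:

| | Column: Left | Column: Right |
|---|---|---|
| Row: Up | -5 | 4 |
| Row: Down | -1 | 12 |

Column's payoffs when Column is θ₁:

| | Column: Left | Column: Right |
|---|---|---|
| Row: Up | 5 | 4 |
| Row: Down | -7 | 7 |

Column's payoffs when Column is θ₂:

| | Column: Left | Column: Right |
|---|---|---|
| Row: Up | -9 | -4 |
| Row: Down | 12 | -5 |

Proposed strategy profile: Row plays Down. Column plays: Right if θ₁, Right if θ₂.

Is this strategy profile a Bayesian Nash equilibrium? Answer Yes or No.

No

Row plays Down: E[Down] = 0.625·(12) + 0.375·(12) = 12; E[Up] = 4. Best-responding. ✓
Column (type θ₁), facing Down: Left gives -7, Right gives 7. Proposed Right is best. ✓
Column (type θ₂), facing Down: Left gives 12, Right gives -5. Proposed Right is not best — profitable deviation exists. ✗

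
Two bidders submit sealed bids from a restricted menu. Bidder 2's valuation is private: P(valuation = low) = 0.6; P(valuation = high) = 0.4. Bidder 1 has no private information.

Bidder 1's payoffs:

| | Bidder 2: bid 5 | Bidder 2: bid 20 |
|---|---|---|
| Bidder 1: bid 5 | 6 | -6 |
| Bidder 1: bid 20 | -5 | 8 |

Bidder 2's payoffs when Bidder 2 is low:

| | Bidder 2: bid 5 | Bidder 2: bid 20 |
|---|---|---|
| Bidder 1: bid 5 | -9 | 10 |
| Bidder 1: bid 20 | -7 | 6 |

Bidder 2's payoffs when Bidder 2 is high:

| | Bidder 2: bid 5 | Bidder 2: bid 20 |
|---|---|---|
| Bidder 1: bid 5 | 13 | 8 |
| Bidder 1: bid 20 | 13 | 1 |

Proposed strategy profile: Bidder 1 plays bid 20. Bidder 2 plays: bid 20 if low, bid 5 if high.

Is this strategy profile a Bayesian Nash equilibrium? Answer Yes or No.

Yes

A profile is a BNE iff every type of every player is best-responding given beliefs about the other side.
Bidder 1 plays bid 20: E[bid 20] = 0.6·(8) + 0.4·(-5) = 2.8; E[bid 5] = -1.2. Best-responding. ✓
Bidder 2 (valuation low), facing bid 20: bid 5 gives -7, bid 20 gives 6. Proposed bid 20 is best. ✓
Bidder 2 (valuation high), facing bid 20: bid 5 gives 13, bid 20 gives 1. Proposed bid 5 is best. ✓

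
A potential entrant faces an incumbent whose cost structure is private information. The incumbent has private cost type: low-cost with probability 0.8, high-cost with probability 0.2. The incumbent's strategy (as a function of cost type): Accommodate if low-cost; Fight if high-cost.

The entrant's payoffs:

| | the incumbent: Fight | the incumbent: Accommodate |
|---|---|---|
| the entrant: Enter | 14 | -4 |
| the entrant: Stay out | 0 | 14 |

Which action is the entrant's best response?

Stay out

Compute the entrant's expected payoff for each action, taking the expectation over the incumbent's type.
E[Enter] = 0.8·(-4) + 0.2·(14) = -0.4
E[Stay out] = 0.8·(14) + 0.2·(0) = 11.2
Best response: Stay out (11.2 is the largest).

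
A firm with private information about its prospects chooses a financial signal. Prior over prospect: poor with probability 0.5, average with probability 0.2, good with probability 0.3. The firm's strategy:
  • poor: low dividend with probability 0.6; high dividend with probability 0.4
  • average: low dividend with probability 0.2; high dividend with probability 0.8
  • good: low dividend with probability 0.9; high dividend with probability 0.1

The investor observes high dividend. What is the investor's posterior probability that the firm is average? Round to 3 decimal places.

P(high dividend) = 0.5·0.4 + 0.2·0.8 + 0.3·0.1 = 0.39
P(average | high dividend) = (0.2·0.8) / 0.39 = 0.16 / 0.39 = 0.410256

0.410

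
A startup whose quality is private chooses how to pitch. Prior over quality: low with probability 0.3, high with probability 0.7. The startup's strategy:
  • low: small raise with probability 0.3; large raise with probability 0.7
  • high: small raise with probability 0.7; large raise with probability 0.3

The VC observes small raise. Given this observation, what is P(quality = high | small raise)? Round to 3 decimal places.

0.845

P(small raise) = 0.3·0.3 + 0.7·0.7 = 0.58
P(high | small raise) = (0.7·0.7) / 0.58 = 0.49 / 0.58 = 0.844828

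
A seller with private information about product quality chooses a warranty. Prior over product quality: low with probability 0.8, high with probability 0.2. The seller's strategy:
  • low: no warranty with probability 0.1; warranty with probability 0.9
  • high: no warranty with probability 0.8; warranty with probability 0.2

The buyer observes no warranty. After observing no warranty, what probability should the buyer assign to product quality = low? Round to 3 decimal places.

Apply Bayes' rule using the sender's strategy as the likelihood.
P(no warranty) = 0.8·0.1 + 0.2·0.8 = 0.24
P(low | no warranty) = (0.8·0.1) / 0.24 = 0.08 / 0.24 = 0.333333

0.333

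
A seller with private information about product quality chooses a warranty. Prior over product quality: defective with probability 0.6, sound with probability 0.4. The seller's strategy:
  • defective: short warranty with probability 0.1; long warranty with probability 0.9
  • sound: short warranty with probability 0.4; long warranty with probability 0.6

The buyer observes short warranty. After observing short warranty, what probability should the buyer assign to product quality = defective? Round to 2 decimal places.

P(short warranty) = 0.6·0.1 + 0.4·0.4 = 0.22
P(defective | short warranty) = (0.6·0.1) / 0.22 = 0.06 / 0.22 = 0.272727

0.27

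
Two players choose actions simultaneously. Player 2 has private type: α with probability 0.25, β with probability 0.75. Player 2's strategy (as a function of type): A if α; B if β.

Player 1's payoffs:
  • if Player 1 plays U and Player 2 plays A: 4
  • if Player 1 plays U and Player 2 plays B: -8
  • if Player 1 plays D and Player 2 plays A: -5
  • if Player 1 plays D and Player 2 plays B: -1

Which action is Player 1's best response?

D

Compute Player 1's expected payoff for each action, taking the expectation over Player 2's type.
E[U] = 0.25·(4) + 0.75·(-8) = -5
E[D] = 0.25·(-5) + 0.75·(-1) = -2
Best response: D (-2 is the largest).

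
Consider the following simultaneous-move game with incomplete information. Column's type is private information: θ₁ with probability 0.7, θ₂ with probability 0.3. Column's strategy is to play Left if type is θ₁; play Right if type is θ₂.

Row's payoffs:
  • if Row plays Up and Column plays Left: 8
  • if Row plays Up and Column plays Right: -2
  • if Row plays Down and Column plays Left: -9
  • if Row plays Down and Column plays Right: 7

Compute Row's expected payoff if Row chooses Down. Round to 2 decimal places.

E[Down] = 0.7·(-9) + 0.3·7 = (-6.3) + 2.1 = -4.2

-4.20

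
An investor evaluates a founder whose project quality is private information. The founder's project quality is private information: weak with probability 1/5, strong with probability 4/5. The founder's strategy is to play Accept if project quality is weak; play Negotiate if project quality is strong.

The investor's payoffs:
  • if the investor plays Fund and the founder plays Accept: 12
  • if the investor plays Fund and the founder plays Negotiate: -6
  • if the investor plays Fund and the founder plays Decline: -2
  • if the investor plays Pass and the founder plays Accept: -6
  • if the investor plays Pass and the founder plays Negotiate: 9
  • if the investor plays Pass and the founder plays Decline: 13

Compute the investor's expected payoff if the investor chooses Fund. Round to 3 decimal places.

-2.400

E[Fund] = 1/5·12 + 4/5·(-6) = 12/5 + (-24/5) = -12/5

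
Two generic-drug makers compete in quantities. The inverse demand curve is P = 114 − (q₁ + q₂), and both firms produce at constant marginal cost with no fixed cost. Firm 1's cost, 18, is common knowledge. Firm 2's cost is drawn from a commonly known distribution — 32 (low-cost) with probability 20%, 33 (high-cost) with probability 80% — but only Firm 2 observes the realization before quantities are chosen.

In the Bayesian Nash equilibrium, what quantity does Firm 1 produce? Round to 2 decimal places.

36.93

Type-c best response for Firm 2: q₂(c) = (114 − c)/2 − q₁/2.
Firm 1 maximizes expected profit; its first-order condition is 114 − 2q₁ − E[q₂] − 18 = 0.
Substituting E[q₂] and solving: E[c₂] = 32.8, so q₁ = (114 − 2·18 + 32.8)/3 = 36.9333.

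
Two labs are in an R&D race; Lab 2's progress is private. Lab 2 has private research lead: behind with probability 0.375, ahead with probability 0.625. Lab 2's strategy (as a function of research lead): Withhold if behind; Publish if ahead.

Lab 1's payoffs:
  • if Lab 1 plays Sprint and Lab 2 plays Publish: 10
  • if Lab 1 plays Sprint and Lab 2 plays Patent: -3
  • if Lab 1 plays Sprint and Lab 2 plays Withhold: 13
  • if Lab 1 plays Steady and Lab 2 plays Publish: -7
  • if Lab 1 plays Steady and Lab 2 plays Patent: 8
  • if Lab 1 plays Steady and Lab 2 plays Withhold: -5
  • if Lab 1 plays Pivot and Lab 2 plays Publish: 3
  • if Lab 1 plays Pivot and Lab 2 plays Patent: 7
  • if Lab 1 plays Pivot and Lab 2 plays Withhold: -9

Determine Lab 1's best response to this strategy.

Sprint

E[Sprint] = 0.375·(13) + 0.625·(10) = 11.125
E[Steady] = 0.375·(-5) + 0.625·(-7) = -6.25
E[Pivot] = 0.375·(-9) + 0.625·(3) = -1.5
Best response: Sprint (11.125 is the largest).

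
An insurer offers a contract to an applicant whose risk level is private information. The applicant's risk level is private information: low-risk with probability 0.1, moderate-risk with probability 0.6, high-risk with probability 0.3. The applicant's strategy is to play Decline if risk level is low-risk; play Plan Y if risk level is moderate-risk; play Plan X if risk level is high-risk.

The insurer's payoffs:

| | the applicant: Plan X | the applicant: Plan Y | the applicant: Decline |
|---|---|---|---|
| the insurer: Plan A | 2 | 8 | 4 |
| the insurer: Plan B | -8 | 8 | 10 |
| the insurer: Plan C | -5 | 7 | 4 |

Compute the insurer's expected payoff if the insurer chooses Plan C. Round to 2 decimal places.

E[Plan C] = 0.1·4 + 0.6·7 + 0.3·(-5) = 0.4 + 4.2 + (-1.5) = 3.1

3.10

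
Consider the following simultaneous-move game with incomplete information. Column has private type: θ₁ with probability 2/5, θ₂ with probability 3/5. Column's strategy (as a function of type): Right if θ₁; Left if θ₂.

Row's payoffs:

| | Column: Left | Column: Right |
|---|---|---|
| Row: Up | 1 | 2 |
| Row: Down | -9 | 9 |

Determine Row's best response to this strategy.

Compute Row's expected payoff for each action, taking the expectation over Column's type.
E[Up] = 2/5·(2) + 3/5·(1) = 7/5
E[Down] = 2/5·(9) + 3/5·(-9) = -9/5
Best response: Up (7/5 is the largest).

Up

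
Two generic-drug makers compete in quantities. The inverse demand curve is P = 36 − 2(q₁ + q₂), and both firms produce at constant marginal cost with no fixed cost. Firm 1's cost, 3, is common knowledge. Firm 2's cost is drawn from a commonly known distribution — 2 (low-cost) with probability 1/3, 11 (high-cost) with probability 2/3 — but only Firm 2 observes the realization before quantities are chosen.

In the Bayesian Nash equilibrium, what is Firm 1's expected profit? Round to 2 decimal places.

Type-c best response for Firm 2: q₂(c) = (36 − c)/4 − q₁/2.
Firm 1 maximizes expected profit; its first-order condition is 36 − 4q₁ − 2E[q₂] − 3 = 0.
Substituting E[q₂] and solving: E[c₂] = 8, so q₁ = (36 − 2·3 + 8)/6 = 6.33333.
E[P] = 36 − 2·(q₁ + E[q₂]) = 15.6667; Firm 1's expected profit = (E[P] − 3)·q₁ = (15.6667 − 3)·6.33333 = 80.2222.

80.22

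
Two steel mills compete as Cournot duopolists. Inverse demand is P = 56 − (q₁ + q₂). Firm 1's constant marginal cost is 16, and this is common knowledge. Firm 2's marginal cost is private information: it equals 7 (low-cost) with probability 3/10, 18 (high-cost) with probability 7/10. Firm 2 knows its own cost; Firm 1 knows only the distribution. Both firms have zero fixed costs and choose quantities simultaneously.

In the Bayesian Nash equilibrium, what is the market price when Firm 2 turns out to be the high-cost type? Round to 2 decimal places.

Firm 2 with cost c maximizes (56 − (q₁+q₂) − c)·q₂, giving q₂(c) = (56 − c − q₁)/2.
E[c₂] = 3/10·7 + 7/10·18 = 14.7
Firm 1's FOC against E[q₂] yields q₁ = (56 − 2·16 + E[c₂])/3 = (56 − 32 + 14.7)/3 = 12.9.
q₂(high-cost) = 12.55, so P = 56 − (12.9 + 12.55) = 30.55.

30.55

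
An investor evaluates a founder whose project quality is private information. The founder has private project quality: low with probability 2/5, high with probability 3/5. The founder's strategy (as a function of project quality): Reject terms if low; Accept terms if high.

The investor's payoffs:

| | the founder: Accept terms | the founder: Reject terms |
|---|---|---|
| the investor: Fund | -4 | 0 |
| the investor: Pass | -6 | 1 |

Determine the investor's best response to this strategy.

E[Fund] = 2/5·(0) + 3/5·(-4) = -12/5
E[Pass] = 2/5·(1) + 3/5·(-6) = -16/5
Best response: Fund (-12/5 is the largest).

Fund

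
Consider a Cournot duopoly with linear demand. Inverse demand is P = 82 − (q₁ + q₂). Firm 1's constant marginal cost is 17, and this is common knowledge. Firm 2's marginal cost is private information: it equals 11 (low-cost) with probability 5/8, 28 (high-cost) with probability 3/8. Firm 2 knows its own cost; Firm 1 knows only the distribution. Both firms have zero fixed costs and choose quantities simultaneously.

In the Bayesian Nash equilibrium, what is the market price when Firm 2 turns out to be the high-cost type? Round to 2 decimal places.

Firm 2 with cost c maximizes (82 − (q₁+q₂) − c)·q₂, giving q₂(c) = (82 − c − q₁)/2.
E[c₂] = 5/8·11 + 3/8·28 = 17.375
Firm 1's FOC against E[q₂] yields q₁ = (82 − 2·17 + E[c₂])/3 = (82 − 34 + 17.375)/3 = 21.7917.
q₂(high-cost) = 16.1042, so P = 82 − (21.7917 + 16.1042) = 44.1042.

44.10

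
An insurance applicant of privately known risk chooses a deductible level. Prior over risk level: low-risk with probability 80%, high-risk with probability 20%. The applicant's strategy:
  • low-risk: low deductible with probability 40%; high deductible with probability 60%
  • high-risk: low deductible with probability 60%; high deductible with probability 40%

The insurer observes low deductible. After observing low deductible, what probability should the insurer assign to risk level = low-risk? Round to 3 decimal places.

0.727

Apply Bayes' rule using the sender's strategy as the likelihood.
P(low deductible) = 0.8·0.4 + 0.2·0.6 = 0.44
P(low-risk | low deductible) = (0.8·0.4) / 0.44 = 0.32 / 0.44 = 0.727273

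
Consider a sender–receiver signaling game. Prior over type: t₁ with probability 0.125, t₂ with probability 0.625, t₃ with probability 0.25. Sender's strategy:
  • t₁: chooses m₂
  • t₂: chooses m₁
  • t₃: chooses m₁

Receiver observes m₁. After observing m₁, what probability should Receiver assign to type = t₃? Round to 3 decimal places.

0.286

P(m₁) = 0.125·0 + 0.625·1 + 0.25·1 = 0.875
P(t₃ | m₁) = (0.25·1) / 0.875 = 0.25 / 0.875 = 0.285714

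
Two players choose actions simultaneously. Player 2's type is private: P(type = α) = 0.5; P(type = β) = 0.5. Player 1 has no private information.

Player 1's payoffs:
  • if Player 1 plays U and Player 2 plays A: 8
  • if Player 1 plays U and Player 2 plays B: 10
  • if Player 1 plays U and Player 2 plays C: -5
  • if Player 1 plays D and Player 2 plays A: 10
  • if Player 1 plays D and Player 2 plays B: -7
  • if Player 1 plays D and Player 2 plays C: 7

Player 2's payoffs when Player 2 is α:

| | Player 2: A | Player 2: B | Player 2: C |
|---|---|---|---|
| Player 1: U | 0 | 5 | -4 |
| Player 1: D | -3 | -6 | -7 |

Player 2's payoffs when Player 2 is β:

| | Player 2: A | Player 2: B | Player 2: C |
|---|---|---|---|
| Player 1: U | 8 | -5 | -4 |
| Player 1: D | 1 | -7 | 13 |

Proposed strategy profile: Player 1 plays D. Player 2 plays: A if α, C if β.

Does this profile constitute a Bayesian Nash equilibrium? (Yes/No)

Yes

Player 1 plays D: E[D] = 0.5·(10) + 0.5·(7) = 8.5; E[U] = 1.5. Best-responding. ✓
Player 2 (type α), facing D: A gives -3, B gives -6, C gives -7. Proposed A is best. ✓
Player 2 (type β), facing D: A gives 1, B gives -7, C gives 13. Proposed C is best. ✓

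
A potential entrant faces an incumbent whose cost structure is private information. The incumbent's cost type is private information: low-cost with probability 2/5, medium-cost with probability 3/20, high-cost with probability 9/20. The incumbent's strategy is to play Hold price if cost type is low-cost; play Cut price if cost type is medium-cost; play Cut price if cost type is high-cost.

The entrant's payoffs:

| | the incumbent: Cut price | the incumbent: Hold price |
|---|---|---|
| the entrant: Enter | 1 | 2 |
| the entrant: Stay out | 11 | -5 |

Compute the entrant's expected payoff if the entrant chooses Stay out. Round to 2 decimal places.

E[Stay out] = 2/5·(-5) + 3/20·11 + 9/20·11 = (-2) + 33/20 + 99/20 = 23/5

4.60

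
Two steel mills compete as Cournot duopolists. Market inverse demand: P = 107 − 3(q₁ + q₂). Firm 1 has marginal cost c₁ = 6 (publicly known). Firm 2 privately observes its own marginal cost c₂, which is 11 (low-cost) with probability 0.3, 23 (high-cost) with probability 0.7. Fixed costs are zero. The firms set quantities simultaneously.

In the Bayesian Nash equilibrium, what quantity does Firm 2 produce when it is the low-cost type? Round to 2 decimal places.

9.64

Type-c best response for Firm 2: q₂(c) = (107 − c)/6 − q₁/2.
Firm 1 maximizes expected profit; its first-order condition is 107 − 6q₁ − 3E[q₂] − 6 = 0.
Substituting E[q₂] and solving: E[c₂] = 19.4, so q₁ = (107 − 2·6 + 19.4)/9 = 12.7111.
q₂(low-cost) = (107 − 11 − 3·12.7111)/6 = 9.64444.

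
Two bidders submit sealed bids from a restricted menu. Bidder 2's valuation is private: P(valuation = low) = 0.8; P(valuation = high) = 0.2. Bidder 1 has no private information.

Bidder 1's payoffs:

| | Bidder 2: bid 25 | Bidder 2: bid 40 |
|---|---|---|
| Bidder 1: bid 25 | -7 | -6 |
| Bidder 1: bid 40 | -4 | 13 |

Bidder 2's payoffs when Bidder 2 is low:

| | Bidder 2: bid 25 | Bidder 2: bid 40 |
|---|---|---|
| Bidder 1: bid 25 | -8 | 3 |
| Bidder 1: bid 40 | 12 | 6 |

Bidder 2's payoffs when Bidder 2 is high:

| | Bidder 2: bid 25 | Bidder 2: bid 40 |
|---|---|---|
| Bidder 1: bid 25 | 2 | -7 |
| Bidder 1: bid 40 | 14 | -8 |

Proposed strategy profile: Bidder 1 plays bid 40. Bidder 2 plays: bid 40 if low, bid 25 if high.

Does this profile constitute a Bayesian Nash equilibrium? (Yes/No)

Bidder 1 plays bid 40: E[bid 40] = 0.8·(13) + 0.2·(-4) = 9.6; E[bid 25] = -6.2. Best-responding. ✓
Bidder 2 (valuation low), facing bid 40: bid 25 gives 12, bid 40 gives 6. Proposed bid 40 is not best — profitable deviation exists. ✗
Bidder 2 (valuation high), facing bid 40: bid 25 gives 14, bid 40 gives -8. Proposed bid 25 is best. ✓

No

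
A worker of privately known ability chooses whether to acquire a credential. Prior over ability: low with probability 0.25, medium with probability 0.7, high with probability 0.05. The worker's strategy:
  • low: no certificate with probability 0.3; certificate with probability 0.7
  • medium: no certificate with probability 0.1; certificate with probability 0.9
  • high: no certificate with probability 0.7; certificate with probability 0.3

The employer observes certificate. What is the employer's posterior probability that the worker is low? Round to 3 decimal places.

P(certificate) = 0.25·0.7 + 0.7·0.9 + 0.05·0.3 = 0.82
P(low | certificate) = (0.25·0.7) / 0.82 = 0.175 / 0.82 = 0.213415

0.213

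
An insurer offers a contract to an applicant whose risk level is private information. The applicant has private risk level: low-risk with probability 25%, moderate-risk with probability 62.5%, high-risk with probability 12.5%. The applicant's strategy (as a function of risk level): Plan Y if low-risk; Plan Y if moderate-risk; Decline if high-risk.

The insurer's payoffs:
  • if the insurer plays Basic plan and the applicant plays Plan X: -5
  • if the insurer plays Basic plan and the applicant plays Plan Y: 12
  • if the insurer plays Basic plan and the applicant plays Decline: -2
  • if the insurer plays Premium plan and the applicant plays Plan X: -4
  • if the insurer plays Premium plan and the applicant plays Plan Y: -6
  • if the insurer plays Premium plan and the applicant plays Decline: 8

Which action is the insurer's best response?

Basic plan

E[Basic plan] = 0.25·(12) + 0.625·(12) + 0.125·(-2) = 10.25
E[Premium plan] = 0.25·(-6) + 0.625·(-6) + 0.125·(8) = -4.25
Best response: Basic plan (10.25 is the largest).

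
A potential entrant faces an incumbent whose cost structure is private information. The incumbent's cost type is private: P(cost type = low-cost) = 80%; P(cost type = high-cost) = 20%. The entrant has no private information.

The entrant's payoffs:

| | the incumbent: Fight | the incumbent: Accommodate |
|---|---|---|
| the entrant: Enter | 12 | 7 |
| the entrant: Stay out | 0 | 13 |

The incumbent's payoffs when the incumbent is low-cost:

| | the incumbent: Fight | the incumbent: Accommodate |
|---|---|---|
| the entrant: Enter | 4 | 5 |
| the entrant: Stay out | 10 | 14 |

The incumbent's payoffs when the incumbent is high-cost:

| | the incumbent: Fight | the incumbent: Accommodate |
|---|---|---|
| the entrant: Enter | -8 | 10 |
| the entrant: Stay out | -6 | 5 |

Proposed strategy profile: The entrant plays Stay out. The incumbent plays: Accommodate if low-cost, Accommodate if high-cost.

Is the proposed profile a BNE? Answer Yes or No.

Yes

A profile is a BNE iff every type of every player is best-responding given beliefs about the other side.
The entrant plays Stay out: E[Stay out] = 0.8·(13) + 0.2·(13) = 13; E[Enter] = 7. Best-responding. ✓
The incumbent (cost type low-cost), facing Stay out: Fight gives 10, Accommodate gives 14. Proposed Accommodate is best. ✓
The incumbent (cost type high-cost), facing Stay out: Fight gives -6, Accommodate gives 5. Proposed Accommodate is best. ✓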